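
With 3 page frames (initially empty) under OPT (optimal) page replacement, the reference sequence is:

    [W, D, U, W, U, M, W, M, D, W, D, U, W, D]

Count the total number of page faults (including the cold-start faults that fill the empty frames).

W: fault, frames (W)
D: fault, frames (W D)
U: fault, frames (W D U)
W: hit
U: hit
M: fault, evict U, frames (W D M)
W: hit
M: hit
D: hit
W: hit
D: hit
U: fault, evict M, frames (W D U)
W: hit
D: hit
Page faults: 5.

5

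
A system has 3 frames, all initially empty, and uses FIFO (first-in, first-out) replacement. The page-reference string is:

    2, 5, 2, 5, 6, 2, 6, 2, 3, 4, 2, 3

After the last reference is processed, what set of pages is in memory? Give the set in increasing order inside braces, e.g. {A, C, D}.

2 → fault, frames {2}
5 → fault, frames {2,5}
2 → hit
5 → hit
6 → fault, frames {2,5,6}
2 → hit
6 → hit
2 → hit
3 → fault, evict 2, frames {5,6,3}
4 → fault, evict 5, frames {6,3,4}
2 → fault, evict 6, frames {3,4,2}
3 → hit

{2, 3, 4}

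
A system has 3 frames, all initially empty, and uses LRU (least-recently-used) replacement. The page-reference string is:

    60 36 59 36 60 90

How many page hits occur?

2

60: miss, frames [60]
36: miss, frames [60, 36]
59: miss, frames [60, 36, 59]
36: hit
60: hit
90: miss, evict 59, frames [36, 60, 90]
Hits: 2.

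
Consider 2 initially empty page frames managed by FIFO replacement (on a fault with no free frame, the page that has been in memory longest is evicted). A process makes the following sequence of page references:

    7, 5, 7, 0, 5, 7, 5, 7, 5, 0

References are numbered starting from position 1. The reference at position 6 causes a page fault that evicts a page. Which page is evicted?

5

pos 1: 7 -> miss, frames {7}
pos 2: 5 -> miss, frames {7,5}
pos 3: 7 -> hit
pos 4: 0 -> miss, evict 7, frames {5,0}
pos 5: 5 -> hit
pos 6: 7 -> miss, evict 5, frames {0,7}
At position 6, page 5 is evicted.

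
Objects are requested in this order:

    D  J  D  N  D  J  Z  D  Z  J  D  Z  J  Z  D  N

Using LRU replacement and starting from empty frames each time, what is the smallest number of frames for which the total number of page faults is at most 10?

f=1: 16 faults
f=2: 12 faults
f=3: 5 faults
f=4: 4 faults
Smallest f with faults ≤ 10 is 3.

3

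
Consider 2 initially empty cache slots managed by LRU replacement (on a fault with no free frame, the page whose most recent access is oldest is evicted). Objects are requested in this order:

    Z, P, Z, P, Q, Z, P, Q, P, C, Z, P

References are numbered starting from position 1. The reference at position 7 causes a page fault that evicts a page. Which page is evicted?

Q

pos 1: Z -> miss, frames [Z]
pos 2: P -> miss, frames [Z, P]
pos 3: Z -> hit
pos 4: P -> hit
pos 5: Q -> miss, evict Z, frames [P, Q]
pos 6: Z -> miss, evict P, frames [Q, Z]
pos 7: P -> miss, evict Q, frames [Z, P]
At position 7, page Q is evicted.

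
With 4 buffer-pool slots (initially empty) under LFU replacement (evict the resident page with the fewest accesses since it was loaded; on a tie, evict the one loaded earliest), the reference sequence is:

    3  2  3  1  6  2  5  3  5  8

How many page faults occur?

3: miss, frames (3)
2: miss, frames (3 2)
3: hit
1: miss, frames (3 2 1)
6: miss, frames (3 2 1 6)
2: hit
5: miss, evict 1, frames (3 2 6 5)
3: hit
5: hit
8: miss, evict 6, frames (3 2 5 8)
Page faults: 6.

6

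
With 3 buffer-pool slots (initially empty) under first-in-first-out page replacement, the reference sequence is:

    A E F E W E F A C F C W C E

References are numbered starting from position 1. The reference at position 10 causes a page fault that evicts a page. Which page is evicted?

pos 1: A: miss, frames (A)
pos 2: E: miss, frames (A E)
pos 3: F: miss, frames (A E F)
pos 4: E: hit
pos 5: W: miss, evict A, frames (E F W)
pos 6: E: hit
pos 7: F: hit
pos 8: A: miss, evict E, frames (F W A)
pos 9: C: miss, evict F, frames (W A C)
pos 10: F: miss, evict W, frames (A C F)
At position 10, page W is evicted.

W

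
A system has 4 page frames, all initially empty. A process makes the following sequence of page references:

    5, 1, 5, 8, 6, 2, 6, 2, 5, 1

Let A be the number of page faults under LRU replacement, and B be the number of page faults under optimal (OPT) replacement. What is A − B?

1

Under LRU: F F . F F F . . . F → 6 faults.
Under OPT: F F . F F F . . . . → 5 faults.
A − B = 6 − 5 = 1.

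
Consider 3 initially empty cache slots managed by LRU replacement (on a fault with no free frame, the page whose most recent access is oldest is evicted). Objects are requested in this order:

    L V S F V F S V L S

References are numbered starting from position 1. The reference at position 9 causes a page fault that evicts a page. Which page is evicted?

pos 1: L: miss, frames {L}
pos 2: V: miss, frames {L,V}
pos 3: S: miss, frames {L,V,S}
pos 4: F: miss, evict L, frames {V,S,F}
pos 5: V: hit
pos 6: F: hit
pos 7: S: hit
pos 8: V: hit
pos 9: L: miss, evict F, frames {S,V,L}
At position 9, page F is evicted.

F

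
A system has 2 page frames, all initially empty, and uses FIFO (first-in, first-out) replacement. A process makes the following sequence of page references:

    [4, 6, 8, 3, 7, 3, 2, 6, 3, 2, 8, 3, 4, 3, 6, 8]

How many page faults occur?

4 -> miss, frames [4]
6 -> miss, frames [4, 6]
8 -> miss, evict 4, frames [6, 8]
3 -> miss, evict 6, frames [8, 3]
7 -> miss, evict 8, frames [3, 7]
3 -> hit
2 -> miss, evict 3, frames [7, 2]
6 -> miss, evict 7, frames [2, 6]
3 -> miss, evict 2, frames [6, 3]
2 -> miss, evict 6, frames [3, 2]
8 -> miss, evict 3, frames [2, 8]
3 -> miss, evict 2, frames [8, 3]
4 -> miss, evict 8, frames [3, 4]
3 -> hit
6 -> miss, evict 3, frames [4, 6]
8 -> miss, evict 4, frames [6, 8]
Page faults: 14.

14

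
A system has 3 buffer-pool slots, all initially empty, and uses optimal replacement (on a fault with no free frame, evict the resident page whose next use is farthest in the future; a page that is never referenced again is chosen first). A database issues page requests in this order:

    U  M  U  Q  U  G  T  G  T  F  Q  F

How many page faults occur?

6

U -> fault, frames {U}
M -> fault, frames {U,M}
U -> hit
Q -> fault, frames {U,M,Q}
U -> hit
G -> fault, evict M, frames {U,Q,G}
T -> fault, evict U, frames {Q,G,T}
G -> hit
T -> hit
F -> fault, evict T, frames {Q,G,F}
Q -> hit
F -> hit
Page faults: 6.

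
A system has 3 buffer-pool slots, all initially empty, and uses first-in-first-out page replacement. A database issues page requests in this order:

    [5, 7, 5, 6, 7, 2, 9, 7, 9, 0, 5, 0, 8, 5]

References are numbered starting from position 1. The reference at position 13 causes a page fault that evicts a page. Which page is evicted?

7

pos 1: 5: fault, frames (5)
pos 2: 7: fault, frames (5 7)
pos 3: 5: hit
pos 4: 6: fault, frames (5 7 6)
pos 5: 7: hit
pos 6: 2: fault, evict 5, frames (7 6 2)
pos 7: 9: fault, evict 7, frames (6 2 9)
pos 8: 7: fault, evict 6, frames (2 9 7)
pos 9: 9: hit
pos 10: 0: fault, evict 2, frames (9 7 0)
pos 11: 5: fault, evict 9, frames (7 0 5)
pos 12: 0: hit
pos 13: 8: fault, evict 7, frames (0 5 8)
At position 13, page 7 is evicted.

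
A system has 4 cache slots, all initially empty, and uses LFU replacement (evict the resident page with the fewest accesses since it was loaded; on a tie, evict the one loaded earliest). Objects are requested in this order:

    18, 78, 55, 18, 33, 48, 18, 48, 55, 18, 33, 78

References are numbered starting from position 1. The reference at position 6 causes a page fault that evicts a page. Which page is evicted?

pos 1: 18 -> fault, frames (18)
pos 2: 78 -> fault, frames (18 78)
pos 3: 55 -> fault, frames (18 78 55)
pos 4: 18 -> hit
pos 5: 33 -> fault, frames (18 78 55 33)
pos 6: 48 -> fault, evict 78, frames (18 55 33 48)
At position 6, page 78 is evicted.

78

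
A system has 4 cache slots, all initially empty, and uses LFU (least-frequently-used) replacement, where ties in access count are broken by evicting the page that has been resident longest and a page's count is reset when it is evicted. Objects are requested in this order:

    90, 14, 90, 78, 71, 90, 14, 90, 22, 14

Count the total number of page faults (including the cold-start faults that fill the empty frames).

5

90 -> miss, frames (90)
14 -> miss, frames (90 14)
90 -> hit
78 -> miss, frames (90 14 78)
71 -> miss, frames (90 14 78 71)
90 -> hit
14 -> hit
90 -> hit
22 -> miss, evict 78, frames (90 14 71 22)
14 -> hit
Page faults: 5.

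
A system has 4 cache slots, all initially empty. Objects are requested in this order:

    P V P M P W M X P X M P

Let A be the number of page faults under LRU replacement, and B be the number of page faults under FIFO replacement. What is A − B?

-1

Under LRU: F F . F . F . F . . . . → 5 faults.
Under FIFO: F F . F . F . F F . . . → 6 faults.
A − B = 5 − 6 = -1.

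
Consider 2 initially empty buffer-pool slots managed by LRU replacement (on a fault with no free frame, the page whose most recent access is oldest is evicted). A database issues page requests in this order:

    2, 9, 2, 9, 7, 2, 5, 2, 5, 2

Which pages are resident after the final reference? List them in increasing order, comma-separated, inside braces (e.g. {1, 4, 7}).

2 -> miss, frames {2}
9 -> miss, frames {2,9}
2 -> hit
9 -> hit
7 -> miss, evict 2, frames {9,7}
2 -> miss, evict 9, frames {7,2}
5 -> miss, evict 7, frames {2,5}
2 -> hit
5 -> hit
2 -> hit

{2, 5}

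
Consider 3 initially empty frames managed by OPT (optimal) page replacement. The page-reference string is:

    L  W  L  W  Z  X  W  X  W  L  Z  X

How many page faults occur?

5

L: fault, frames (L)
W: fault, frames (L W)
L: hit
W: hit
Z: fault, frames (L W Z)
X: fault, evict Z, frames (L W X)
W: hit
X: hit
W: hit
L: hit
Z: fault, evict W, frames (L X Z)
X: hit
Page faults: 5.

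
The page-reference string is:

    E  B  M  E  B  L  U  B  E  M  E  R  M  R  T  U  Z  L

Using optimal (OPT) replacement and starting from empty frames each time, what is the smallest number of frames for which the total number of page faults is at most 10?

f=1: 18 faults
f=2: 13 faults
f=3: 10 faults
f=4: 9 faults
f=5: 8 faults
f=6: 8 faults
f=7: 8 faults
f=8: 8 faults
Smallest f with faults ≤ 10 is 3.

3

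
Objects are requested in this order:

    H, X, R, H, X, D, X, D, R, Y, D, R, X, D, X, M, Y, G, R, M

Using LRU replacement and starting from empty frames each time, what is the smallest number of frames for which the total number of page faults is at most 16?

f=1: 20 faults
f=2: 17 faults
f=3: 12 faults
f=4: 9 faults
f=5: 8 faults
f=6: 7 faults
f=7: 7 faults
Smallest f with faults ≤ 16 is 3.

3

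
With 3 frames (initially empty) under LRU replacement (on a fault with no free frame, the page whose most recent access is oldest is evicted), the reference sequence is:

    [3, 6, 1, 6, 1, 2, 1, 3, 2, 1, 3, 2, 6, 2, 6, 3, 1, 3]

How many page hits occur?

11

3 → fault, frames {3}
6 → fault, frames {3,6}
1 → fault, frames {3,6,1}
6 → hit
1 → hit
2 → fault, evict 3, frames {6,1,2}
1 → hit
3 → fault, evict 6, frames {2,1,3}
2 → hit
1 → hit
3 → hit
2 → hit
6 → fault, evict 1, frames {3,2,6}
2 → hit
6 → hit
3 → hit
1 → fault, evict 2, frames {6,3,1}
3 → hit
Hits: 11.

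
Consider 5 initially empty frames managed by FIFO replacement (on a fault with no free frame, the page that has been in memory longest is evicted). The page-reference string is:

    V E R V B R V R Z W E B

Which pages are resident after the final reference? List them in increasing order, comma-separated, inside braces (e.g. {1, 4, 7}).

V -> fault, frames (V)
E -> fault, frames (V E)
R -> fault, frames (V E R)
V -> hit
B -> fault, frames (V E R B)
R -> hit
V -> hit
R -> hit
Z -> fault, frames (V E R B Z)
W -> fault, evict V, frames (E R B Z W)
E -> hit
B -> hit

{B, E, R, W, Z}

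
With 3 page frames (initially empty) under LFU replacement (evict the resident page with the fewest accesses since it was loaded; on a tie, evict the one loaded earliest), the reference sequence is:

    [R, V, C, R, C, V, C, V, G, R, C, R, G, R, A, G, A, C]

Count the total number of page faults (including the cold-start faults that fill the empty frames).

R -> miss, frames [R]
V -> miss, frames [R, V]
C -> miss, frames [R, V, C]
R -> hit
C -> hit
V -> hit
C -> hit
V -> hit
G -> miss, evict R, frames [V, C, G]
R -> miss, evict G, frames [V, C, R]
C -> hit
R -> hit
G -> miss, evict R, frames [V, C, G]
R -> miss, evict G, frames [V, C, R]
A -> miss, evict R, frames [V, C, A]
G -> miss, evict A, frames [V, C, G]
A -> miss, evict G, frames [V, C, A]
C -> hit
Page faults: 10.

10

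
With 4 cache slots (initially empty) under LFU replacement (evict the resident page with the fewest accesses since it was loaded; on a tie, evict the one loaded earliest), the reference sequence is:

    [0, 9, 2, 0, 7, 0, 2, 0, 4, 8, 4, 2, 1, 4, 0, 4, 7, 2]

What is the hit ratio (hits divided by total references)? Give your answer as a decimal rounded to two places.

0.56

0 -> miss, frames [0]
9 -> miss, frames [0, 9]
2 -> miss, frames [0, 9, 2]
0 -> hit
7 -> miss, frames [0, 9, 2, 7]
0 -> hit
2 -> hit
0 -> hit
4 -> miss, evict 9, frames [0, 2, 7, 4]
8 -> miss, evict 7, frames [0, 2, 4, 8]
4 -> hit
2 -> hit
1 -> miss, evict 8, frames [0, 2, 4, 1]
4 -> hit
0 -> hit
4 -> hit
7 -> miss, evict 1, frames [0, 2, 4, 7]
2 -> hit
Hits: 10 of 18 references → 10/18 = 0.5556.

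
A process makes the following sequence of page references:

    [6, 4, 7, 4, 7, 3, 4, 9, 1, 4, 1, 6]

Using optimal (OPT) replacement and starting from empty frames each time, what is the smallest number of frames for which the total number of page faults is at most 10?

2

f=1: 12 faults
f=2: 7 faults
f=3: 6 faults
f=4: 6 faults
f=5: 6 faults
f=6: 6 faults
Smallest f with faults ≤ 10 is 2.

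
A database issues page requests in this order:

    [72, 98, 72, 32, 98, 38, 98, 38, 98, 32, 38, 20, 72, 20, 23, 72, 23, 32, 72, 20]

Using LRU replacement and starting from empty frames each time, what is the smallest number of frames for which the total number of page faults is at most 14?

2

f=1: 20 faults
f=2: 14 faults
f=3: 9 faults
f=4: 8 faults
f=5: 6 faults
f=6: 6 faults
Smallest f with faults ≤ 14 is 2.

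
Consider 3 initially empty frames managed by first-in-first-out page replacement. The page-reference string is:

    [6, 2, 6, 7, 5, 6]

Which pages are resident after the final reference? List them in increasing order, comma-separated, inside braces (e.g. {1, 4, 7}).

{5, 6, 7}

6: miss, frames (6)
2: miss, frames (6 2)
6: hit
7: miss, frames (6 2 7)
5: miss, evict 6, frames (2 7 5)
6: miss, evict 2, frames (7 5 6)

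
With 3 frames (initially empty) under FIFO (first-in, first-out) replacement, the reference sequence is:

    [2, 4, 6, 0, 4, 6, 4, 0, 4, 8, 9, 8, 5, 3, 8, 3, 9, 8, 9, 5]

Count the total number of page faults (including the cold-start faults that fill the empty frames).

2 → miss, frames (2)
4 → miss, frames (2 4)
6 → miss, frames (2 4 6)
0 → miss, evict 2, frames (4 6 0)
4 → hit
6 → hit
4 → hit
0 → hit
4 → hit
8 → miss, evict 4, frames (6 0 8)
9 → miss, evict 6, frames (0 8 9)
8 → hit
5 → miss, evict 0, frames (8 9 5)
3 → miss, evict 8, frames (9 5 3)
8 → miss, evict 9, frames (5 3 8)
3 → hit
9 → miss, evict 5, frames (3 8 9)
8 → hit
9 → hit
5 → miss, evict 3, frames (8 9 5)
Page faults: 11.

11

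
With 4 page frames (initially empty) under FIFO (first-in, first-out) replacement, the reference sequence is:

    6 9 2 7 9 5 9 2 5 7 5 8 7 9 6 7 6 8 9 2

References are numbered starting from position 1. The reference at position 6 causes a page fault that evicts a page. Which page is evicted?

6

pos 1: 6 -> miss, frames [6]
pos 2: 9 -> miss, frames [6, 9]
pos 3: 2 -> miss, frames [6, 9, 2]
pos 4: 7 -> miss, frames [6, 9, 2, 7]
pos 5: 9 -> hit
pos 6: 5 -> miss, evict 6, frames [9, 2, 7, 5]
At position 6, page 6 is evicted.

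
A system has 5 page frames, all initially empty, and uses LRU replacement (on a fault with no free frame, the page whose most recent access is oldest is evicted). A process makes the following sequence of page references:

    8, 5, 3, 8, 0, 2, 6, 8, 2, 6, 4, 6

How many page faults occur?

7

8: miss, frames [8]
5: miss, frames [8, 5]
3: miss, frames [8, 5, 3]
8: hit
0: miss, frames [5, 3, 8, 0]
2: miss, frames [5, 3, 8, 0, 2]
6: miss, evict 5, frames [3, 8, 0, 2, 6]
8: hit
2: hit
6: hit
4: miss, evict 3, frames [0, 8, 2, 6, 4]
6: hit
Page faults: 7.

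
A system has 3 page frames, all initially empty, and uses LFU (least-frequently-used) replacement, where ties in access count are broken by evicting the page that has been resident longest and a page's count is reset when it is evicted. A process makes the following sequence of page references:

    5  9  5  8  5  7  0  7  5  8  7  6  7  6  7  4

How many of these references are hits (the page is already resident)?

5 → fault, frames {5}
9 → fault, frames {5,9}
5 → hit
8 → fault, frames {5,9,8}
5 → hit
7 → fault, evict 9, frames {5,8,7}
0 → fault, evict 8, frames {5,7,0}
7 → hit
5 → hit
8 → fault, evict 0, frames {5,7,8}
7 → hit
6 → fault, evict 8, frames {5,7,6}
7 → hit
6 → hit
7 → hit
4 → fault, evict 6, frames {5,7,4}
Hits: 8.

8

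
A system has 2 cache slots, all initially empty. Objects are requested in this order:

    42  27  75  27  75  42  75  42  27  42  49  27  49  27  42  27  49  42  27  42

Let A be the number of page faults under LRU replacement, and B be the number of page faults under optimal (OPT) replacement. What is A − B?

2

Under LRU: F F F . . F . . F . F F . . F . F F F . → 11 faults.
Under OPT: F F F . . F . . F . F . . . F . F . F . → 9 faults.
A − B = 11 − 9 = 2.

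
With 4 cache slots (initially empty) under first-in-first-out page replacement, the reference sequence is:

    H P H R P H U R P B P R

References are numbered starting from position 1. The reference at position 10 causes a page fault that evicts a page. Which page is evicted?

H

pos 1: H: miss, frames [H]
pos 2: P: miss, frames [H, P]
pos 3: H: hit
pos 4: R: miss, frames [H, P, R]
pos 5: P: hit
pos 6: H: hit
pos 7: U: miss, frames [H, P, R, U]
pos 8: R: hit
pos 9: P: hit
pos 10: B: miss, evict H, frames [P, R, U, B]
At position 10, page H is evicted.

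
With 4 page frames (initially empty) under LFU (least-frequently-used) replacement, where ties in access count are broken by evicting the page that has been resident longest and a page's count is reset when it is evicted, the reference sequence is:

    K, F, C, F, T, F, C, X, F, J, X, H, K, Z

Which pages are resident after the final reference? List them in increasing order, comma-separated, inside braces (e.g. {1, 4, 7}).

{C, F, X, Z}

K: miss, frames [K]
F: miss, frames [K, F]
C: miss, frames [K, F, C]
F: hit
T: miss, frames [K, F, C, T]
F: hit
C: hit
X: miss, evict K, frames [F, C, T, X]
F: hit
J: miss, evict T, frames [F, C, X, J]
X: hit
H: miss, evict J, frames [F, C, X, H]
K: miss, evict H, frames [F, C, X, K]
Z: miss, evict K, frames [F, C, X, Z]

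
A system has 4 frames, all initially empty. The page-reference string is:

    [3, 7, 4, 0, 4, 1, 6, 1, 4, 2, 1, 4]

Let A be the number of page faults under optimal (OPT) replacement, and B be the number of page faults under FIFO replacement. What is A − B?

-1

Under OPT: F F F F . F F . . F . . → 7 faults.
Under FIFO: F F F F . F F . . F . F → 8 faults.
A − B = 7 − 8 = -1.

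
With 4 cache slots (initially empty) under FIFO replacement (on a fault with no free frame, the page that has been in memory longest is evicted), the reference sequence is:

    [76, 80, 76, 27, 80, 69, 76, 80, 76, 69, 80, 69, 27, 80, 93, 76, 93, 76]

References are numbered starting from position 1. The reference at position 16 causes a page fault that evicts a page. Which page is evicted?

80

pos 1: 76 → miss, frames {76}
pos 2: 80 → miss, frames {76,80}
pos 3: 76 → hit
pos 4: 27 → miss, frames {76,80,27}
pos 5: 80 → hit
pos 6: 69 → miss, frames {76,80,27,69}
pos 7: 76 → hit
pos 8: 80 → hit
pos 9: 76 → hit
pos 10: 69 → hit
pos 11: 80 → hit
pos 12: 69 → hit
pos 13: 27 → hit
pos 14: 80 → hit
pos 15: 93 → miss, evict 76, frames {80,27,69,93}
pos 16: 76 → miss, evict 80, frames {27,69,93,76}
At position 16, page 80 is evicted.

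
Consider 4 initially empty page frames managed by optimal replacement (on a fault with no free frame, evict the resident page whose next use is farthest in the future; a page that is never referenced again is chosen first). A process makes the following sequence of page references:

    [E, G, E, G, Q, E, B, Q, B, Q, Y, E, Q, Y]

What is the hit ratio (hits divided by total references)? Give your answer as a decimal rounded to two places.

E → fault, frames [E]
G → fault, frames [E, G]
E → hit
G → hit
Q → fault, frames [E, G, Q]
E → hit
B → fault, frames [E, G, Q, B]
Q → hit
B → hit
Q → hit
Y → fault, evict B, frames [E, G, Q, Y]
E → hit
Q → hit
Y → hit
Hits: 9 of 14 references → 9/14 = 0.6429.

0.64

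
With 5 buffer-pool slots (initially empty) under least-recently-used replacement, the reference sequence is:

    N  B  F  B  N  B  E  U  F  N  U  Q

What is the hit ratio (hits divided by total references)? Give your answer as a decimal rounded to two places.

N → miss, frames [N]
B → miss, frames [N, B]
F → miss, frames [N, B, F]
B → hit
N → hit
B → hit
E → miss, frames [F, N, B, E]
U → miss, frames [F, N, B, E, U]
F → hit
N → hit
U → hit
Q → miss, evict B, frames [E, F, N, U, Q]
Hits: 6 of 12 references → 6/12 = 0.5000.

0.50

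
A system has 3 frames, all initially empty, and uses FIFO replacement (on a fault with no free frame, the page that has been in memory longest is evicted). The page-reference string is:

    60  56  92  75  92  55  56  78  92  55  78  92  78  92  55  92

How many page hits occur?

60: miss, frames [60]
56: miss, frames [60, 56]
92: miss, frames [60, 56, 92]
75: miss, evict 60, frames [56, 92, 75]
92: hit
55: miss, evict 56, frames [92, 75, 55]
56: miss, evict 92, frames [75, 55, 56]
78: miss, evict 75, frames [55, 56, 78]
92: miss, evict 55, frames [56, 78, 92]
55: miss, evict 56, frames [78, 92, 55]
78: hit
92: hit
78: hit
92: hit
55: hit
92: hit
Hits: 7.

7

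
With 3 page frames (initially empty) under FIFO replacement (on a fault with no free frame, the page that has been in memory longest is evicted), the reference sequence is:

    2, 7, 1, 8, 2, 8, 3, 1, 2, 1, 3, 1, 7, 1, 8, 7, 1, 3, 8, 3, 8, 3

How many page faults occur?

2: fault, frames (2)
7: fault, frames (2 7)
1: fault, frames (2 7 1)
8: fault, evict 2, frames (7 1 8)
2: fault, evict 7, frames (1 8 2)
8: hit
3: fault, evict 1, frames (8 2 3)
1: fault, evict 8, frames (2 3 1)
2: hit
1: hit
3: hit
1: hit
7: fault, evict 2, frames (3 1 7)
1: hit
8: fault, evict 3, frames (1 7 8)
7: hit
1: hit
3: fault, evict 1, frames (7 8 3)
8: hit
3: hit
8: hit
3: hit
Page faults: 10.

10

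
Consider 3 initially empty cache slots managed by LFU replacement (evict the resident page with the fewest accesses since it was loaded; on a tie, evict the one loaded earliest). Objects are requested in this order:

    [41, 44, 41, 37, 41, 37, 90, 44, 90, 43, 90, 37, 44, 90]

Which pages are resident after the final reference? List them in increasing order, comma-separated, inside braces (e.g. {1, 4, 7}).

41 -> fault, frames [41]
44 -> fault, frames [41, 44]
41 -> hit
37 -> fault, frames [41, 44, 37]
41 -> hit
37 -> hit
90 -> fault, evict 44, frames [41, 37, 90]
44 -> fault, evict 90, frames [41, 37, 44]
90 -> fault, evict 44, frames [41, 37, 90]
43 -> fault, evict 90, frames [41, 37, 43]
90 -> fault, evict 43, frames [41, 37, 90]
37 -> hit
44 -> fault, evict 90, frames [41, 37, 44]
90 -> fault, evict 44, frames [41, 37, 90]

{37, 41, 90}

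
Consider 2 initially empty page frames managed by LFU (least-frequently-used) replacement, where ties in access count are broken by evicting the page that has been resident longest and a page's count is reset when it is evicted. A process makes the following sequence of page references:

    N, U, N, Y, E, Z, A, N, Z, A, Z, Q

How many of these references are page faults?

10

N → miss, frames (N)
U → miss, frames (N U)
N → hit
Y → miss, evict U, frames (N Y)
E → miss, evict Y, frames (N E)
Z → miss, evict E, frames (N Z)
A → miss, evict Z, frames (N A)
N → hit
Z → miss, evict A, frames (N Z)
A → miss, evict Z, frames (N A)
Z → miss, evict A, frames (N Z)
Q → miss, evict Z, frames (N Q)
Page faults: 10.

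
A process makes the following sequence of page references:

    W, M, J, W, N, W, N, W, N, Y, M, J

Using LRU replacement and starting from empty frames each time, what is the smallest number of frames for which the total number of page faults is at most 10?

f=1: 12 faults
f=2: 8 faults
f=3: 7 faults
f=4: 7 faults
f=5: 5 faults
Smallest f with faults ≤ 10 is 2.

2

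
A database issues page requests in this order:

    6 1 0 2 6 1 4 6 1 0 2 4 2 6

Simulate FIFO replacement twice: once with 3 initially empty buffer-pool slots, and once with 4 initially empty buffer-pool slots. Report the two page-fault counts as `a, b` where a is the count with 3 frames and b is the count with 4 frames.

10, 11

3 frames: F F F F F F F . . F F . . F → 10 faults.
4 frames: F F F F . . F F F F F F . F → 11 faults.
11 > 10: adding a frame increased faults — Belady's anomaly.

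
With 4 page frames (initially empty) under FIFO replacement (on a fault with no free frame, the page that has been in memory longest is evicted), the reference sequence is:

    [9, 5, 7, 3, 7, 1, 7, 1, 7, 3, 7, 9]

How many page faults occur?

6

9: fault, frames [9]
5: fault, frames [9, 5]
7: fault, frames [9, 5, 7]
3: fault, frames [9, 5, 7, 3]
7: hit
1: fault, evict 9, frames [5, 7, 3, 1]
7: hit
1: hit
7: hit
3: hit
7: hit
9: fault, evict 5, frames [7, 3, 1, 9]
Page faults: 6.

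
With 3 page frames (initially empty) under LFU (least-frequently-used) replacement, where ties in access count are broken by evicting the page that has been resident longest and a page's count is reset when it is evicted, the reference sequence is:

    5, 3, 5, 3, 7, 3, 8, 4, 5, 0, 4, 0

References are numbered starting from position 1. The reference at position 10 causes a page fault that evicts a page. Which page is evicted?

pos 1: 5 → fault, frames (5)
pos 2: 3 → fault, frames (5 3)
pos 3: 5 → hit
pos 4: 3 → hit
pos 5: 7 → fault, frames (5 3 7)
pos 6: 3 → hit
pos 7: 8 → fault, evict 7, frames (5 3 8)
pos 8: 4 → fault, evict 8, frames (5 3 4)
pos 9: 5 → hit
pos 10: 0 → fault, evict 4, frames (5 3 0)
At position 10, page 4 is evicted.

4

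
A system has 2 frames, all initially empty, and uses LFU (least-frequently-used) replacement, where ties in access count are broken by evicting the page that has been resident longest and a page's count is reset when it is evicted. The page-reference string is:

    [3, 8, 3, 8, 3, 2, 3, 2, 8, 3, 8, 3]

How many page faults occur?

3 -> miss, frames {3}
8 -> miss, frames {3,8}
3 -> hit
8 -> hit
3 -> hit
2 -> miss, evict 8, frames {3,2}
3 -> hit
2 -> hit
8 -> miss, evict 2, frames {3,8}
3 -> hit
8 -> hit
3 -> hit
Page faults: 4.

4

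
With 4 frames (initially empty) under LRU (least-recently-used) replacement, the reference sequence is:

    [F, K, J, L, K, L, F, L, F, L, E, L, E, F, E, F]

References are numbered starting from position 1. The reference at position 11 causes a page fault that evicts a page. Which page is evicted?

pos 1: F -> fault, frames [F]
pos 2: K -> fault, frames [F, K]
pos 3: J -> fault, frames [F, K, J]
pos 4: L -> fault, frames [F, K, J, L]
pos 5: K -> hit
pos 6: L -> hit
pos 7: F -> hit
pos 8: L -> hit
pos 9: F -> hit
pos 10: L -> hit
pos 11: E -> fault, evict J, frames [K, F, L, E]
At position 11, page J is evicted.

J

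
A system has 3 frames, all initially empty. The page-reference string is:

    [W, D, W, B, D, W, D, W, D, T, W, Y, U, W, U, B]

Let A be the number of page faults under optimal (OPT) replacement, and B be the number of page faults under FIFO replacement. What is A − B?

-2

Under OPT: F F . F . . . . . F . F F . . . → 6 faults.
Under FIFO: F F . F . . . . . F F F F . . F → 8 faults.
A − B = 6 − 8 = -2.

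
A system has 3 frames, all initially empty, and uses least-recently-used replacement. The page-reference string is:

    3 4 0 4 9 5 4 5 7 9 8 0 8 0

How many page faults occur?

9

3: fault, frames {3}
4: fault, frames {3,4}
0: fault, frames {3,4,0}
4: hit
9: fault, evict 3, frames {0,4,9}
5: fault, evict 0, frames {4,9,5}
4: hit
5: hit
7: fault, evict 9, frames {4,5,7}
9: fault, evict 4, frames {5,7,9}
8: fault, evict 5, frames {7,9,8}
0: fault, evict 7, frames {9,8,0}
8: hit
0: hit
Page faults: 9.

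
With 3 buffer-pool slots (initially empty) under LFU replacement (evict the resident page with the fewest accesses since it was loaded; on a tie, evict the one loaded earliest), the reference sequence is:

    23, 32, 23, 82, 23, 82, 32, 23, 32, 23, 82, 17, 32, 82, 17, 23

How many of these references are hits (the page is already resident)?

10

23: fault, frames {23}
32: fault, frames {23,32}
23: hit
82: fault, frames {23,32,82}
23: hit
82: hit
32: hit
23: hit
32: hit
23: hit
82: hit
17: fault, evict 32, frames {23,82,17}
32: fault, evict 17, frames {23,82,32}
82: hit
17: fault, evict 32, frames {23,82,17}
23: hit
Hits: 10.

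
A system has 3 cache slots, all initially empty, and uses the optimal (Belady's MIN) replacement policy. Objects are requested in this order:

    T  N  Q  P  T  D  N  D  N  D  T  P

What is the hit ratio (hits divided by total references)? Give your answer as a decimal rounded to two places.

0.50

T → fault, frames [T]
N → fault, frames [T, N]
Q → fault, frames [T, N, Q]
P → fault, evict Q, frames [T, N, P]
T → hit
D → fault, evict P, frames [T, N, D]
N → hit
D → hit
N → hit
D → hit
T → hit
P → fault, evict D, frames [T, N, P]
Hits: 6 of 12 references → 6/12 = 0.5000.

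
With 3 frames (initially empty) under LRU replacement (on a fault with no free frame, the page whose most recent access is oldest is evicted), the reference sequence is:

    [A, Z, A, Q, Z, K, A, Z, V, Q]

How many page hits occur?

A → miss, frames (A)
Z → miss, frames (A Z)
A → hit
Q → miss, frames (Z A Q)
Z → hit
K → miss, evict A, frames (Q Z K)
A → miss, evict Q, frames (Z K A)
Z → hit
V → miss, evict K, frames (A Z V)
Q → miss, evict A, frames (Z V Q)
Hits: 3.

3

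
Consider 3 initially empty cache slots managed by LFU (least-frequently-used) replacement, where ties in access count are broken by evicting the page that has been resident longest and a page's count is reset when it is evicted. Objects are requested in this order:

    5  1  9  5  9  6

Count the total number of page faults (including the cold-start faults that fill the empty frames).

4

5 → miss, frames {5}
1 → miss, frames {5,1}
9 → miss, frames {5,1,9}
5 → hit
9 → hit
6 → miss, evict 1, frames {5,9,6}
Page faults: 4.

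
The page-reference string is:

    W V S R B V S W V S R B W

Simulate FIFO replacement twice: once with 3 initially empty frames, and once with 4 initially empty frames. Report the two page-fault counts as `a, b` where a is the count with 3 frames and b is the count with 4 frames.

10, 11

3 frames: F F F F F F F F . . F F . → 10 faults.
4 frames: F F F F F . . F F F F F F → 11 faults.
11 > 10: adding a frame increased faults — Belady's anomaly.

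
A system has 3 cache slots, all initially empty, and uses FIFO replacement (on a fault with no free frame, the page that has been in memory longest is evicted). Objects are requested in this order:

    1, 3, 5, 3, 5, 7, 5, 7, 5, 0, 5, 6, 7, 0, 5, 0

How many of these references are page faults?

1 -> miss, frames [1]
3 -> miss, frames [1, 3]
5 -> miss, frames [1, 3, 5]
3 -> hit
5 -> hit
7 -> miss, evict 1, frames [3, 5, 7]
5 -> hit
7 -> hit
5 -> hit
0 -> miss, evict 3, frames [5, 7, 0]
5 -> hit
6 -> miss, evict 5, frames [7, 0, 6]
7 -> hit
0 -> hit
5 -> miss, evict 7, frames [0, 6, 5]
0 -> hit
Page faults: 7.

7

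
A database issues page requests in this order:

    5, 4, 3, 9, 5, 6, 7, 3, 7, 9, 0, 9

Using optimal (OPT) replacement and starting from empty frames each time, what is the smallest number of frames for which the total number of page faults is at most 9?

2

f=1: 12 faults
f=2: 9 faults
f=3: 7 faults
f=4: 7 faults
f=5: 7 faults
f=6: 7 faults
f=7: 7 faults
Smallest f with faults ≤ 9 is 2.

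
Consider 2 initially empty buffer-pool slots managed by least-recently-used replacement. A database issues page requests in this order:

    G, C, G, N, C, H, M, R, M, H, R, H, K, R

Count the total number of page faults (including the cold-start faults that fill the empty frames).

11

G: fault, frames (G)
C: fault, frames (G C)
G: hit
N: fault, evict C, frames (G N)
C: fault, evict G, frames (N C)
H: fault, evict N, frames (C H)
M: fault, evict C, frames (H M)
R: fault, evict H, frames (M R)
M: hit
H: fault, evict R, frames (M H)
R: fault, evict M, frames (H R)
H: hit
K: fault, evict R, frames (H K)
R: fault, evict H, frames (K R)
Page faults: 11.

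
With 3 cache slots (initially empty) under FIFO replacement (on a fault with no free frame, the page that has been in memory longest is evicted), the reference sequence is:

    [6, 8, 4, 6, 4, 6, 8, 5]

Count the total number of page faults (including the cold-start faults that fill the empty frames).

6 → fault, frames (6)
8 → fault, frames (6 8)
4 → fault, frames (6 8 4)
6 → hit
4 → hit
6 → hit
8 → hit
5 → fault, evict 6, frames (8 4 5)
Page faults: 4.

4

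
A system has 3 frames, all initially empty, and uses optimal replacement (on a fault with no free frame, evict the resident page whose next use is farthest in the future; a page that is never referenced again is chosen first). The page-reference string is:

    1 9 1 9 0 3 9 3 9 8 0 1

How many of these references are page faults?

1 -> miss, frames {1}
9 -> miss, frames {1,9}
1 -> hit
9 -> hit
0 -> miss, frames {1,9,0}
3 -> miss, evict 1, frames {9,0,3}
9 -> hit
3 -> hit
9 -> hit
8 -> miss, evict 3, frames {9,0,8}
0 -> hit
1 -> miss, evict 8, frames {9,0,1}
Page faults: 6.

6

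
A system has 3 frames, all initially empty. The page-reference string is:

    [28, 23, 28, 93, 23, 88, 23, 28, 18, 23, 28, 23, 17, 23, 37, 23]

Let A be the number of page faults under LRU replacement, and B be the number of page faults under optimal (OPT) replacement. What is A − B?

1

Under LRU: F F . F . F . F F . . . F . F . → 8 faults.
Under OPT: F F . F . F . . F . . . F . F . → 7 faults.
A − B = 8 − 7 = 1.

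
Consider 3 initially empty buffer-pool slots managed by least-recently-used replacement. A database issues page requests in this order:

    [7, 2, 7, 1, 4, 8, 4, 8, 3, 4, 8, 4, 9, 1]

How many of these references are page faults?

7 → miss, frames (7)
2 → miss, frames (7 2)
7 → hit
1 → miss, frames (2 7 1)
4 → miss, evict 2, frames (7 1 4)
8 → miss, evict 7, frames (1 4 8)
4 → hit
8 → hit
3 → miss, evict 1, frames (4 8 3)
4 → hit
8 → hit
4 → hit
9 → miss, evict 3, frames (8 4 9)
1 → miss, evict 8, frames (4 9 1)
Page faults: 8.

8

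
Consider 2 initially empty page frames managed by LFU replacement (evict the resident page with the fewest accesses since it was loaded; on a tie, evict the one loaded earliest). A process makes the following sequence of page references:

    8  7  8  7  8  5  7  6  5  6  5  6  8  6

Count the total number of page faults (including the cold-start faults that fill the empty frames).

8: miss, frames [8]
7: miss, frames [8, 7]
8: hit
7: hit
8: hit
5: miss, evict 7, frames [8, 5]
7: miss, evict 5, frames [8, 7]
6: miss, evict 7, frames [8, 6]
5: miss, evict 6, frames [8, 5]
6: miss, evict 5, frames [8, 6]
5: miss, evict 6, frames [8, 5]
6: miss, evict 5, frames [8, 6]
8: hit
6: hit
Page faults: 9.

9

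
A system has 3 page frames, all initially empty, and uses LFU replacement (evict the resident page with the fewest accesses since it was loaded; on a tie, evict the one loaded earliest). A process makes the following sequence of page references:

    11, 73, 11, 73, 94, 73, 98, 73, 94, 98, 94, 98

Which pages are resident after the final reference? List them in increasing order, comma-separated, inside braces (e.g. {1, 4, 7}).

11 -> fault, frames {11}
73 -> fault, frames {11,73}
11 -> hit
73 -> hit
94 -> fault, frames {11,73,94}
73 -> hit
98 -> fault, evict 94, frames {11,73,98}
73 -> hit
94 -> fault, evict 98, frames {11,73,94}
98 -> fault, evict 94, frames {11,73,98}
94 -> fault, evict 98, frames {11,73,94}
98 -> fault, evict 94, frames {11,73,98}

{11, 73, 98}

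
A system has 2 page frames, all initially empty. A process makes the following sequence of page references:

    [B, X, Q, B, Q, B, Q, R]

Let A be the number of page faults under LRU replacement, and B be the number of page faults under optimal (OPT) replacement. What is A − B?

Under LRU: F F F F . . . F → 5 faults.
Under OPT: F F F . . . . F → 4 faults.
A − B = 5 − 4 = 1.

1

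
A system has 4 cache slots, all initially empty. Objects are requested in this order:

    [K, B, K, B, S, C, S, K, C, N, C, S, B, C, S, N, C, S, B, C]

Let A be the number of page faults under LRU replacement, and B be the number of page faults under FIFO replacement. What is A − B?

Under LRU: F F . . F F . . . F . . F . . . . . . . → 6 faults.
Under FIFO: F F . . F F . . . F . . . . . . . . . . → 5 faults.
A − B = 6 − 5 = 1.

1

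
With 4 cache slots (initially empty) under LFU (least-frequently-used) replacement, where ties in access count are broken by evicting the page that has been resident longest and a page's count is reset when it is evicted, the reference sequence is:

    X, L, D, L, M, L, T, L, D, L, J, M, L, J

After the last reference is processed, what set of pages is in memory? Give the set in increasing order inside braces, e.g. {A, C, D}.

X → miss, frames (X)
L → miss, frames (X L)
D → miss, frames (X L D)
L → hit
M → miss, frames (X L D M)
L → hit
T → miss, evict X, frames (L D M T)
L → hit
D → hit
L → hit
J → miss, evict M, frames (L D T J)
M → miss, evict T, frames (L D J M)
L → hit
J → hit

{D, J, L, M}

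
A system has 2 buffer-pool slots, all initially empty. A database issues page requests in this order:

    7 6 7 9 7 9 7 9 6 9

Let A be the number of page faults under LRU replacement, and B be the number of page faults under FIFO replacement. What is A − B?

-2

Under LRU: F F . F . . . . F . → 4 faults.
Under FIFO: F F . F F . . . F F → 6 faults.
A − B = 4 − 6 = -2.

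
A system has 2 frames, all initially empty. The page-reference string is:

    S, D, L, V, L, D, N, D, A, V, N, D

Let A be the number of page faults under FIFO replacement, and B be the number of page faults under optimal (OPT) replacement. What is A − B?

Under FIFO: F F F F . F F . F F F F → 10 faults.
Under OPT: F F F F . F F . F F . F → 9 faults.
A − B = 10 − 9 = 1.

1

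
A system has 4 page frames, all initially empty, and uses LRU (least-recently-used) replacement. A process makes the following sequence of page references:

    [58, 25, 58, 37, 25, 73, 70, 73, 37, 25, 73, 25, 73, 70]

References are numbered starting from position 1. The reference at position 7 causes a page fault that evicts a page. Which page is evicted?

pos 1: 58 -> fault, frames {58}
pos 2: 25 -> fault, frames {58,25}
pos 3: 58 -> hit
pos 4: 37 -> fault, frames {25,58,37}
pos 5: 25 -> hit
pos 6: 73 -> fault, frames {58,37,25,73}
pos 7: 70 -> fault, evict 58, frames {37,25,73,70}
At position 7, page 58 is evicted.

58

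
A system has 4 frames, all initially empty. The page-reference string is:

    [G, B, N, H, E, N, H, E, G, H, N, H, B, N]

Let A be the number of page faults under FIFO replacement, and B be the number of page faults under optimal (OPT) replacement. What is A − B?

2

Under FIFO: F F F F F . . . F . . . F F → 8 faults.
Under OPT: F F F F F . . . . . . . F . → 6 faults.
A − B = 8 − 6 = 2.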